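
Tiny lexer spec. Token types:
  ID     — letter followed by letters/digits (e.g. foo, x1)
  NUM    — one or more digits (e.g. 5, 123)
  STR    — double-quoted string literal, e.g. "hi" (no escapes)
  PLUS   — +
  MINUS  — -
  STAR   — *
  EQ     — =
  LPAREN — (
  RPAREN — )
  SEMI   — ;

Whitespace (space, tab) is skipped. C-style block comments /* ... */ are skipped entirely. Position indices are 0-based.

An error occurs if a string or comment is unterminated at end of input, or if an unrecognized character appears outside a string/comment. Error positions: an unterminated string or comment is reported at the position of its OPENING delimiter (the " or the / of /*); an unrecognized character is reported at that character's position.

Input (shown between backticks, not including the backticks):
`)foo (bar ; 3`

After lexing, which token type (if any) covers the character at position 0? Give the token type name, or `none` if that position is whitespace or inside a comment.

Answer: RPAREN

Derivation:
pos=0: emit RPAREN ')'
pos=1: emit ID 'foo' (now at pos=4)
pos=5: emit LPAREN '('
pos=6: emit ID 'bar' (now at pos=9)
pos=10: emit SEMI ';'
pos=12: emit NUM '3' (now at pos=13)
DONE. 6 tokens: [RPAREN, ID, LPAREN, ID, SEMI, NUM]
Position 0: char is ')' -> RPAREN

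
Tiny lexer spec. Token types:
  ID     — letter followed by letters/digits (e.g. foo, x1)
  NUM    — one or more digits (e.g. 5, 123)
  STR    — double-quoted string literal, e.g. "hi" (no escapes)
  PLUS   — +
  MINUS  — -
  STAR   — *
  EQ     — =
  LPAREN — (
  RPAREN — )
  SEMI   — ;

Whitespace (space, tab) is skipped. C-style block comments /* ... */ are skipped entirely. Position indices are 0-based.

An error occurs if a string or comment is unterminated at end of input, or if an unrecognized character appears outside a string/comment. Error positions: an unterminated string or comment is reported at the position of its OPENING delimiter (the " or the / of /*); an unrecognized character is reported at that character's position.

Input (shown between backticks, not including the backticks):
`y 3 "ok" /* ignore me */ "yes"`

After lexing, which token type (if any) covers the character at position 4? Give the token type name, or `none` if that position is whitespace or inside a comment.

Answer: STR

Derivation:
pos=0: emit ID 'y' (now at pos=1)
pos=2: emit NUM '3' (now at pos=3)
pos=4: enter STRING mode
pos=4: emit STR "ok" (now at pos=8)
pos=9: enter COMMENT mode (saw '/*')
exit COMMENT mode (now at pos=24)
pos=25: enter STRING mode
pos=25: emit STR "yes" (now at pos=30)
DONE. 4 tokens: [ID, NUM, STR, STR]
Position 4: char is '"' -> STR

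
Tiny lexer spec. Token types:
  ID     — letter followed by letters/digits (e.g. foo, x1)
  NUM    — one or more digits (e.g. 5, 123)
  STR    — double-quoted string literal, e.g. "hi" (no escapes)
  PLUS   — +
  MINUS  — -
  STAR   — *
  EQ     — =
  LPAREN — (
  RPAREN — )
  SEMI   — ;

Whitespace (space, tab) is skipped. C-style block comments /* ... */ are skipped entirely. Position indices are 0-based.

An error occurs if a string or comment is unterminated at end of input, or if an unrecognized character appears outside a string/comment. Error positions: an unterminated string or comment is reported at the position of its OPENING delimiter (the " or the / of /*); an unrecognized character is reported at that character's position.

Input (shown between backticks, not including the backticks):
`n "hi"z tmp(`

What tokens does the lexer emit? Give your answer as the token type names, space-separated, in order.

Answer: ID STR ID ID LPAREN

Derivation:
pos=0: emit ID 'n' (now at pos=1)
pos=2: enter STRING mode
pos=2: emit STR "hi" (now at pos=6)
pos=6: emit ID 'z' (now at pos=7)
pos=8: emit ID 'tmp' (now at pos=11)
pos=11: emit LPAREN '('
DONE. 5 tokens: [ID, STR, ID, ID, LPAREN]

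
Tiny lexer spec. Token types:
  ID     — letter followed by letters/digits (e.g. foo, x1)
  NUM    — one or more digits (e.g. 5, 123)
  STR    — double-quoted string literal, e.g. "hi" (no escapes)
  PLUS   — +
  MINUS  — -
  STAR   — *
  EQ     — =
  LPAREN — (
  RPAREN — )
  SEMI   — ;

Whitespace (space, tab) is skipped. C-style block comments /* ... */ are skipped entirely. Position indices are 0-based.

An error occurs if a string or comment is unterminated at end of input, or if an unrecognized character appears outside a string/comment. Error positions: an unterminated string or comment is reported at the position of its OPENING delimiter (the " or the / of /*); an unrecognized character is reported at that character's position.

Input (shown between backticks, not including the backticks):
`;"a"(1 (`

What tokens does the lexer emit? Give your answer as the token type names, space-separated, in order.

pos=0: emit SEMI ';'
pos=1: enter STRING mode
pos=1: emit STR "a" (now at pos=4)
pos=4: emit LPAREN '('
pos=5: emit NUM '1' (now at pos=6)
pos=7: emit LPAREN '('
DONE. 5 tokens: [SEMI, STR, LPAREN, NUM, LPAREN]

Answer: SEMI STR LPAREN NUM LPAREN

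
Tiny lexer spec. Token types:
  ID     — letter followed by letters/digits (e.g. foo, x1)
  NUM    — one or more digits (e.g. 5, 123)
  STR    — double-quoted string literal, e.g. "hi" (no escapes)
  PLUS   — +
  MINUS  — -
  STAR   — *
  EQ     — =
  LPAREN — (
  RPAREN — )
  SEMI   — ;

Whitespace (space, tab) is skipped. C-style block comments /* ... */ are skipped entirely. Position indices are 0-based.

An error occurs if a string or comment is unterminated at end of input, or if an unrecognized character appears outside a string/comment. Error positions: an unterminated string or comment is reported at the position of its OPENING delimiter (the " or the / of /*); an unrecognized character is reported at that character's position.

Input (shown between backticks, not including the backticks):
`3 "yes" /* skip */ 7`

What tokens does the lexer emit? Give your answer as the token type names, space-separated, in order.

Answer: NUM STR NUM

Derivation:
pos=0: emit NUM '3' (now at pos=1)
pos=2: enter STRING mode
pos=2: emit STR "yes" (now at pos=7)
pos=8: enter COMMENT mode (saw '/*')
exit COMMENT mode (now at pos=18)
pos=19: emit NUM '7' (now at pos=20)
DONE. 3 tokens: [NUM, STR, NUM]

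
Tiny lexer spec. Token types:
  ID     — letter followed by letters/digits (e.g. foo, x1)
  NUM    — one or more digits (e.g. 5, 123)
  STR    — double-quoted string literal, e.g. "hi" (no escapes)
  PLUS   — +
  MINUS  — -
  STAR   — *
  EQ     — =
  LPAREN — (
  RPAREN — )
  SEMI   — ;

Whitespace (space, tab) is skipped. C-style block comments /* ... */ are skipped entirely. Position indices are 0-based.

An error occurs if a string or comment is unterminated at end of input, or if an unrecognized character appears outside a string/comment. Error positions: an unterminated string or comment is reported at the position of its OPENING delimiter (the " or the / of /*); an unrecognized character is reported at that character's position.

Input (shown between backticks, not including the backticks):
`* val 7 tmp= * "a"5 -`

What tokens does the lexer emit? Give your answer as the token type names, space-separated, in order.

pos=0: emit STAR '*'
pos=2: emit ID 'val' (now at pos=5)
pos=6: emit NUM '7' (now at pos=7)
pos=8: emit ID 'tmp' (now at pos=11)
pos=11: emit EQ '='
pos=13: emit STAR '*'
pos=15: enter STRING mode
pos=15: emit STR "a" (now at pos=18)
pos=18: emit NUM '5' (now at pos=19)
pos=20: emit MINUS '-'
DONE. 9 tokens: [STAR, ID, NUM, ID, EQ, STAR, STR, NUM, MINUS]

Answer: STAR ID NUM ID EQ STAR STR NUM MINUS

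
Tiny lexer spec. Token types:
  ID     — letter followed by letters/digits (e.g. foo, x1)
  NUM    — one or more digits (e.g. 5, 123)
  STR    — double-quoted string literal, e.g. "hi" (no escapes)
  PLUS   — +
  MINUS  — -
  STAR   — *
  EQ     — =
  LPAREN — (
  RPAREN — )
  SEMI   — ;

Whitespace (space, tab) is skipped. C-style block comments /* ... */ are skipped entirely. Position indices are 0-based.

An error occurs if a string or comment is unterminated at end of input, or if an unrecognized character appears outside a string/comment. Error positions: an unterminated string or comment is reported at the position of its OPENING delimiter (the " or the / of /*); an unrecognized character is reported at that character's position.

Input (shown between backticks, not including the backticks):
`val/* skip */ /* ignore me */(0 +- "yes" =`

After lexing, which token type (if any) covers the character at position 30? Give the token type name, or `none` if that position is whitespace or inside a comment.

pos=0: emit ID 'val' (now at pos=3)
pos=3: enter COMMENT mode (saw '/*')
exit COMMENT mode (now at pos=13)
pos=14: enter COMMENT mode (saw '/*')
exit COMMENT mode (now at pos=29)
pos=29: emit LPAREN '('
pos=30: emit NUM '0' (now at pos=31)
pos=32: emit PLUS '+'
pos=33: emit MINUS '-'
pos=35: enter STRING mode
pos=35: emit STR "yes" (now at pos=40)
pos=41: emit EQ '='
DONE. 7 tokens: [ID, LPAREN, NUM, PLUS, MINUS, STR, EQ]
Position 30: char is '0' -> NUM

Answer: NUM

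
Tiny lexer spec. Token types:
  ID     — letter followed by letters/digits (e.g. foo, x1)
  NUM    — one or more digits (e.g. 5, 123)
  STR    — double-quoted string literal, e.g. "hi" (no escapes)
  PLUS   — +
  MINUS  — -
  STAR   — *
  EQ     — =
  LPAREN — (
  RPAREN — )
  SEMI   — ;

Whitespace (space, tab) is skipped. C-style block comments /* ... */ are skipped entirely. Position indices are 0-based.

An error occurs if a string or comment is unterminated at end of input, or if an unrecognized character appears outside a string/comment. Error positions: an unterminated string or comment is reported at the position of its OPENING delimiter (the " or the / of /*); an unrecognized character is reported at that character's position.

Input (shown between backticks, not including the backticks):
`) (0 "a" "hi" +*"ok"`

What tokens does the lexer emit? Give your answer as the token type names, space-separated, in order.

pos=0: emit RPAREN ')'
pos=2: emit LPAREN '('
pos=3: emit NUM '0' (now at pos=4)
pos=5: enter STRING mode
pos=5: emit STR "a" (now at pos=8)
pos=9: enter STRING mode
pos=9: emit STR "hi" (now at pos=13)
pos=14: emit PLUS '+'
pos=15: emit STAR '*'
pos=16: enter STRING mode
pos=16: emit STR "ok" (now at pos=20)
DONE. 8 tokens: [RPAREN, LPAREN, NUM, STR, STR, PLUS, STAR, STR]

Answer: RPAREN LPAREN NUM STR STR PLUS STAR STR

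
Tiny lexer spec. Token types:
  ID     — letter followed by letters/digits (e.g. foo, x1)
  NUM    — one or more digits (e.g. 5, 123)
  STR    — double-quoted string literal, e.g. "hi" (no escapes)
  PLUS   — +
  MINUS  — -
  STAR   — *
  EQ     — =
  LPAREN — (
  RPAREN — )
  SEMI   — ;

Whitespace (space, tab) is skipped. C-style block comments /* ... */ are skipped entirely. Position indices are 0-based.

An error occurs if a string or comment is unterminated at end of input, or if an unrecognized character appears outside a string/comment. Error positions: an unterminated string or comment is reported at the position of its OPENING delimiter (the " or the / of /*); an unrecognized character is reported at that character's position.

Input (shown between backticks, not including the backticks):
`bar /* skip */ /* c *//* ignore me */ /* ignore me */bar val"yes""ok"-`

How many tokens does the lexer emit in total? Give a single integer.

Answer: 6

Derivation:
pos=0: emit ID 'bar' (now at pos=3)
pos=4: enter COMMENT mode (saw '/*')
exit COMMENT mode (now at pos=14)
pos=15: enter COMMENT mode (saw '/*')
exit COMMENT mode (now at pos=22)
pos=22: enter COMMENT mode (saw '/*')
exit COMMENT mode (now at pos=37)
pos=38: enter COMMENT mode (saw '/*')
exit COMMENT mode (now at pos=53)
pos=53: emit ID 'bar' (now at pos=56)
pos=57: emit ID 'val' (now at pos=60)
pos=60: enter STRING mode
pos=60: emit STR "yes" (now at pos=65)
pos=65: enter STRING mode
pos=65: emit STR "ok" (now at pos=69)
pos=69: emit MINUS '-'
DONE. 6 tokens: [ID, ID, ID, STR, STR, MINUS]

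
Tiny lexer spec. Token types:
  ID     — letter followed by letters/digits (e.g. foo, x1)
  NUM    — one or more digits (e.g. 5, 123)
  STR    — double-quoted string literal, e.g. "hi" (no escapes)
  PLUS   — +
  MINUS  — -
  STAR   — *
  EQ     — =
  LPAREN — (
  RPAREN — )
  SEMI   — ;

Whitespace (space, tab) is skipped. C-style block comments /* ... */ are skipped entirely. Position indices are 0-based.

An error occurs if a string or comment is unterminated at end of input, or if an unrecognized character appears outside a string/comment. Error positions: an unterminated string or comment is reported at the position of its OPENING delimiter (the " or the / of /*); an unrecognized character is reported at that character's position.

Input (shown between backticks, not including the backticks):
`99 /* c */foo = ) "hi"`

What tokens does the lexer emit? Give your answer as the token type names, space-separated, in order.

pos=0: emit NUM '99' (now at pos=2)
pos=3: enter COMMENT mode (saw '/*')
exit COMMENT mode (now at pos=10)
pos=10: emit ID 'foo' (now at pos=13)
pos=14: emit EQ '='
pos=16: emit RPAREN ')'
pos=18: enter STRING mode
pos=18: emit STR "hi" (now at pos=22)
DONE. 5 tokens: [NUM, ID, EQ, RPAREN, STR]

Answer: NUM ID EQ RPAREN STR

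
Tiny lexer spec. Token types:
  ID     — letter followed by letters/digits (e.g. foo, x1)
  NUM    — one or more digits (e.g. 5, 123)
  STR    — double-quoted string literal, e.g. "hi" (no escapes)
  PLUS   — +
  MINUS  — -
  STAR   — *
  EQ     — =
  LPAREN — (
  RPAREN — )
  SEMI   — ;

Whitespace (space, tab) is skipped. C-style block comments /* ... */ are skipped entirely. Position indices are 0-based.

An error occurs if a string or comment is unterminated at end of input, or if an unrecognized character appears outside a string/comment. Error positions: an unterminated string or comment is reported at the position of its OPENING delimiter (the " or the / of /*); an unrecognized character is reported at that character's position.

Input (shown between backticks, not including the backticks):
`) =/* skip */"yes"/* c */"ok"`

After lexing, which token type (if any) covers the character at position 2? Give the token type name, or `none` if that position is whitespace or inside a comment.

pos=0: emit RPAREN ')'
pos=2: emit EQ '='
pos=3: enter COMMENT mode (saw '/*')
exit COMMENT mode (now at pos=13)
pos=13: enter STRING mode
pos=13: emit STR "yes" (now at pos=18)
pos=18: enter COMMENT mode (saw '/*')
exit COMMENT mode (now at pos=25)
pos=25: enter STRING mode
pos=25: emit STR "ok" (now at pos=29)
DONE. 4 tokens: [RPAREN, EQ, STR, STR]
Position 2: char is '=' -> EQ

Answer: EQ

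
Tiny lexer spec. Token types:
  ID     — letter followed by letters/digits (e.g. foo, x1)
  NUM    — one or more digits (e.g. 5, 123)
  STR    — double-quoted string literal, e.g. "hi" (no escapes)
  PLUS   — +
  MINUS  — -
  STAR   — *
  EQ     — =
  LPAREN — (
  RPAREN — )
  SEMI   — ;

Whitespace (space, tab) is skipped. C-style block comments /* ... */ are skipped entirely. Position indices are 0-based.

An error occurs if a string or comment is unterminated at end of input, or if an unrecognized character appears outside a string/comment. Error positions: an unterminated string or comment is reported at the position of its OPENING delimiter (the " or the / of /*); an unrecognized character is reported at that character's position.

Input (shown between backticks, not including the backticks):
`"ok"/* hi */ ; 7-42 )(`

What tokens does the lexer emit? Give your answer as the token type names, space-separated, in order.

pos=0: enter STRING mode
pos=0: emit STR "ok" (now at pos=4)
pos=4: enter COMMENT mode (saw '/*')
exit COMMENT mode (now at pos=12)
pos=13: emit SEMI ';'
pos=15: emit NUM '7' (now at pos=16)
pos=16: emit MINUS '-'
pos=17: emit NUM '42' (now at pos=19)
pos=20: emit RPAREN ')'
pos=21: emit LPAREN '('
DONE. 7 tokens: [STR, SEMI, NUM, MINUS, NUM, RPAREN, LPAREN]

Answer: STR SEMI NUM MINUS NUM RPAREN LPAREN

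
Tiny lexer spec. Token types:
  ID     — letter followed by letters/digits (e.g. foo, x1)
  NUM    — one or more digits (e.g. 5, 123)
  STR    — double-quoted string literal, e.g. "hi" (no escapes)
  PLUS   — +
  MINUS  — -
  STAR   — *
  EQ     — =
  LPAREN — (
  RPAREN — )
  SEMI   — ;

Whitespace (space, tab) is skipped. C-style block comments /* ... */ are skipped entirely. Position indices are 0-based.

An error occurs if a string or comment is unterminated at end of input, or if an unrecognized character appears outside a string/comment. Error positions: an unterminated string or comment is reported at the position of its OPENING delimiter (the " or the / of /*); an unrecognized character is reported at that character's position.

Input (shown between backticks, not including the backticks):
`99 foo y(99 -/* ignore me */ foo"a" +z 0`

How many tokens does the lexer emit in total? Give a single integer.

pos=0: emit NUM '99' (now at pos=2)
pos=3: emit ID 'foo' (now at pos=6)
pos=7: emit ID 'y' (now at pos=8)
pos=8: emit LPAREN '('
pos=9: emit NUM '99' (now at pos=11)
pos=12: emit MINUS '-'
pos=13: enter COMMENT mode (saw '/*')
exit COMMENT mode (now at pos=28)
pos=29: emit ID 'foo' (now at pos=32)
pos=32: enter STRING mode
pos=32: emit STR "a" (now at pos=35)
pos=36: emit PLUS '+'
pos=37: emit ID 'z' (now at pos=38)
pos=39: emit NUM '0' (now at pos=40)
DONE. 11 tokens: [NUM, ID, ID, LPAREN, NUM, MINUS, ID, STR, PLUS, ID, NUM]

Answer: 11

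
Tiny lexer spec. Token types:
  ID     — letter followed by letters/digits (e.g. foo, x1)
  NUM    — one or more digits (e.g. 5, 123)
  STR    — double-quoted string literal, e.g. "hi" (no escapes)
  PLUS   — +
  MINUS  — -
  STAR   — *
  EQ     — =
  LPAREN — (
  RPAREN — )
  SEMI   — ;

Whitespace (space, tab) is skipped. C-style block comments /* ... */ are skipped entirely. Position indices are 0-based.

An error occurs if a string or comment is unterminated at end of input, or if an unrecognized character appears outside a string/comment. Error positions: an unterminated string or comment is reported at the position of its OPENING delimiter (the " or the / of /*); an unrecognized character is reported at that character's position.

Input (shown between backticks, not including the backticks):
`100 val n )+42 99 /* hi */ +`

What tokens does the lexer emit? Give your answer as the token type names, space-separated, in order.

pos=0: emit NUM '100' (now at pos=3)
pos=4: emit ID 'val' (now at pos=7)
pos=8: emit ID 'n' (now at pos=9)
pos=10: emit RPAREN ')'
pos=11: emit PLUS '+'
pos=12: emit NUM '42' (now at pos=14)
pos=15: emit NUM '99' (now at pos=17)
pos=18: enter COMMENT mode (saw '/*')
exit COMMENT mode (now at pos=26)
pos=27: emit PLUS '+'
DONE. 8 tokens: [NUM, ID, ID, RPAREN, PLUS, NUM, NUM, PLUS]

Answer: NUM ID ID RPAREN PLUS NUM NUM PLUS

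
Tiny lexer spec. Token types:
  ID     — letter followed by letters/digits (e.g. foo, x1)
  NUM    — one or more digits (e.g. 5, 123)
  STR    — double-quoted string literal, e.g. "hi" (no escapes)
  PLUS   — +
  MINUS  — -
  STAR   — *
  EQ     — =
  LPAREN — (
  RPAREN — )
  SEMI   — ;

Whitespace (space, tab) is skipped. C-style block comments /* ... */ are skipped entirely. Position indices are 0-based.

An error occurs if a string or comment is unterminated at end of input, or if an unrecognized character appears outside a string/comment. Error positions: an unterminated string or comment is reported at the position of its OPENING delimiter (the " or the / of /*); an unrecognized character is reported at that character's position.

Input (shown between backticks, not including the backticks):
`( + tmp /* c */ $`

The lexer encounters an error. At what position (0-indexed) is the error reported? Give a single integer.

pos=0: emit LPAREN '('
pos=2: emit PLUS '+'
pos=4: emit ID 'tmp' (now at pos=7)
pos=8: enter COMMENT mode (saw '/*')
exit COMMENT mode (now at pos=15)
pos=16: ERROR — unrecognized char '$'

Answer: 16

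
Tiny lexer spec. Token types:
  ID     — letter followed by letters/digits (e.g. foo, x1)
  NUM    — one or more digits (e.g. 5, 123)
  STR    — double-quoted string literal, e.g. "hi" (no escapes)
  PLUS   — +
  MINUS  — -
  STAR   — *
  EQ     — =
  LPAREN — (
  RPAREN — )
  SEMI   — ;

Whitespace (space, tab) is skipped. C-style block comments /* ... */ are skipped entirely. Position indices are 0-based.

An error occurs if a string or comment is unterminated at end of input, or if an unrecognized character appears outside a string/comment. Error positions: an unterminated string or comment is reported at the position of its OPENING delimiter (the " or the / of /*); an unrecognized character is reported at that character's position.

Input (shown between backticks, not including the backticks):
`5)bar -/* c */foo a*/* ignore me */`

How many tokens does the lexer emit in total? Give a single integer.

pos=0: emit NUM '5' (now at pos=1)
pos=1: emit RPAREN ')'
pos=2: emit ID 'bar' (now at pos=5)
pos=6: emit MINUS '-'
pos=7: enter COMMENT mode (saw '/*')
exit COMMENT mode (now at pos=14)
pos=14: emit ID 'foo' (now at pos=17)
pos=18: emit ID 'a' (now at pos=19)
pos=19: emit STAR '*'
pos=20: enter COMMENT mode (saw '/*')
exit COMMENT mode (now at pos=35)
DONE. 7 tokens: [NUM, RPAREN, ID, MINUS, ID, ID, STAR]

Answer: 7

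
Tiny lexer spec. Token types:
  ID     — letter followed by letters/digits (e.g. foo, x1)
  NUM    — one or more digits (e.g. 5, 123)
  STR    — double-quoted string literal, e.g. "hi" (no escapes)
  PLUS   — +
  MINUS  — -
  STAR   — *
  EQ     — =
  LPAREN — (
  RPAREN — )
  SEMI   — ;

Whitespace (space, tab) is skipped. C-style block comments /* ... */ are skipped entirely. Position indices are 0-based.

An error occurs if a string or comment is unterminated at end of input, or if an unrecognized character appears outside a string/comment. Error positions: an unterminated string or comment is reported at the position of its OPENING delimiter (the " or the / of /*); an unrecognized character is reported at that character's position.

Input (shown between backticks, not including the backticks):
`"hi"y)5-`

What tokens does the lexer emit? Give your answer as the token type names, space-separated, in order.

Answer: STR ID RPAREN NUM MINUS

Derivation:
pos=0: enter STRING mode
pos=0: emit STR "hi" (now at pos=4)
pos=4: emit ID 'y' (now at pos=5)
pos=5: emit RPAREN ')'
pos=6: emit NUM '5' (now at pos=7)
pos=7: emit MINUS '-'
DONE. 5 tokens: [STR, ID, RPAREN, NUM, MINUS]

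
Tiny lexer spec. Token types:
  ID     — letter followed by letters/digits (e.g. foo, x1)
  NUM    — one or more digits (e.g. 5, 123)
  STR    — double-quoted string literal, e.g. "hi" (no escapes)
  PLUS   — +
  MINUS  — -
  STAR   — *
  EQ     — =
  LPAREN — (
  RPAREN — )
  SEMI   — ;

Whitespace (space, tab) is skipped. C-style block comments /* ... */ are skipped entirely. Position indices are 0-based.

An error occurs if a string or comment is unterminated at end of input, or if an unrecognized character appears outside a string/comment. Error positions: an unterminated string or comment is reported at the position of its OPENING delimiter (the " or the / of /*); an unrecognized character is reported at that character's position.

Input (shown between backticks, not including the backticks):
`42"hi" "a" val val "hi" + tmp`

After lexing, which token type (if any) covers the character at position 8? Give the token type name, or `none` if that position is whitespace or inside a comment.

Answer: STR

Derivation:
pos=0: emit NUM '42' (now at pos=2)
pos=2: enter STRING mode
pos=2: emit STR "hi" (now at pos=6)
pos=7: enter STRING mode
pos=7: emit STR "a" (now at pos=10)
pos=11: emit ID 'val' (now at pos=14)
pos=15: emit ID 'val' (now at pos=18)
pos=19: enter STRING mode
pos=19: emit STR "hi" (now at pos=23)
pos=24: emit PLUS '+'
pos=26: emit ID 'tmp' (now at pos=29)
DONE. 8 tokens: [NUM, STR, STR, ID, ID, STR, PLUS, ID]
Position 8: char is 'a' -> STR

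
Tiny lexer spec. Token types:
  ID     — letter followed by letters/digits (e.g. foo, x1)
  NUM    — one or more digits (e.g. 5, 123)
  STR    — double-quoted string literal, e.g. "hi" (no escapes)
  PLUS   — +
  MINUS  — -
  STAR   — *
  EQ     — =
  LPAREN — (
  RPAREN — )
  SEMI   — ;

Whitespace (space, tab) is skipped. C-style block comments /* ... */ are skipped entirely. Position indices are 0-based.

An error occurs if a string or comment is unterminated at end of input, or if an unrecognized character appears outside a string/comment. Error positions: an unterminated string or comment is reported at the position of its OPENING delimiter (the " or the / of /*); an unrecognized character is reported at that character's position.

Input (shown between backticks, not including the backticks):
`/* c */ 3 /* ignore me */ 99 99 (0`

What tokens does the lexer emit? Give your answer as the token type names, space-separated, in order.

pos=0: enter COMMENT mode (saw '/*')
exit COMMENT mode (now at pos=7)
pos=8: emit NUM '3' (now at pos=9)
pos=10: enter COMMENT mode (saw '/*')
exit COMMENT mode (now at pos=25)
pos=26: emit NUM '99' (now at pos=28)
pos=29: emit NUM '99' (now at pos=31)
pos=32: emit LPAREN '('
pos=33: emit NUM '0' (now at pos=34)
DONE. 5 tokens: [NUM, NUM, NUM, LPAREN, NUM]

Answer: NUM NUM NUM LPAREN NUM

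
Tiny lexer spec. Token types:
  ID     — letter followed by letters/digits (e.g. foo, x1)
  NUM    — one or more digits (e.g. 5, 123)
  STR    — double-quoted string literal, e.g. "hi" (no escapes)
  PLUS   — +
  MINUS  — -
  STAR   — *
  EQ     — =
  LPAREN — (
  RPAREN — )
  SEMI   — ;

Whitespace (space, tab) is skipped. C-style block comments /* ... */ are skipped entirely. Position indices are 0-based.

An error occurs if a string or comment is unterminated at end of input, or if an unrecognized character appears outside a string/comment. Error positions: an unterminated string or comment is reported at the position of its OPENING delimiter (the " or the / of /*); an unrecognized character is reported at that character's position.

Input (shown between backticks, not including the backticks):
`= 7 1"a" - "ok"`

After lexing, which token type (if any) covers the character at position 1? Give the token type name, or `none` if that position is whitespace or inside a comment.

pos=0: emit EQ '='
pos=2: emit NUM '7' (now at pos=3)
pos=4: emit NUM '1' (now at pos=5)
pos=5: enter STRING mode
pos=5: emit STR "a" (now at pos=8)
pos=9: emit MINUS '-'
pos=11: enter STRING mode
pos=11: emit STR "ok" (now at pos=15)
DONE. 6 tokens: [EQ, NUM, NUM, STR, MINUS, STR]
Position 1: char is ' ' -> none

Answer: none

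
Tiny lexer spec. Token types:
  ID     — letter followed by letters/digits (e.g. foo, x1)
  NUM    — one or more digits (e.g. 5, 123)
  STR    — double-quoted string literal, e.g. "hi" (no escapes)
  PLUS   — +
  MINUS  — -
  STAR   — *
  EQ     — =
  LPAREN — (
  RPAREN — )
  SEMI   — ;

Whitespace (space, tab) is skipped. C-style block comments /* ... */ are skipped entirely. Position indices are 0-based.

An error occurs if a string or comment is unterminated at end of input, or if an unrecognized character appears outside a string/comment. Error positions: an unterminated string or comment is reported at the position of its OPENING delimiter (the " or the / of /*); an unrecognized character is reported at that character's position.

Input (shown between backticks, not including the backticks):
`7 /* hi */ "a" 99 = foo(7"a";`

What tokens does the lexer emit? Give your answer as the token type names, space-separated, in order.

pos=0: emit NUM '7' (now at pos=1)
pos=2: enter COMMENT mode (saw '/*')
exit COMMENT mode (now at pos=10)
pos=11: enter STRING mode
pos=11: emit STR "a" (now at pos=14)
pos=15: emit NUM '99' (now at pos=17)
pos=18: emit EQ '='
pos=20: emit ID 'foo' (now at pos=23)
pos=23: emit LPAREN '('
pos=24: emit NUM '7' (now at pos=25)
pos=25: enter STRING mode
pos=25: emit STR "a" (now at pos=28)
pos=28: emit SEMI ';'
DONE. 9 tokens: [NUM, STR, NUM, EQ, ID, LPAREN, NUM, STR, SEMI]

Answer: NUM STR NUM EQ ID LPAREN NUM STR SEMI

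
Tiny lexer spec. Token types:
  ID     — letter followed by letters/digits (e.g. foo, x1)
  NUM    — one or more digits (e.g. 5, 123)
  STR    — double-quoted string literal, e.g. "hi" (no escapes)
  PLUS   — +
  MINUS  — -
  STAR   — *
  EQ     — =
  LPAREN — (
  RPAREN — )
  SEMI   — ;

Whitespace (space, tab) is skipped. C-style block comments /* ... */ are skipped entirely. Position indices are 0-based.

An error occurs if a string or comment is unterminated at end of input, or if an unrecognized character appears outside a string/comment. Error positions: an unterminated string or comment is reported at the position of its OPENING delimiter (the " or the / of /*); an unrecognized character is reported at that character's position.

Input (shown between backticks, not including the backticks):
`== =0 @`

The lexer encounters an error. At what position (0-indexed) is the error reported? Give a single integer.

pos=0: emit EQ '='
pos=1: emit EQ '='
pos=3: emit EQ '='
pos=4: emit NUM '0' (now at pos=5)
pos=6: ERROR — unrecognized char '@'

Answer: 6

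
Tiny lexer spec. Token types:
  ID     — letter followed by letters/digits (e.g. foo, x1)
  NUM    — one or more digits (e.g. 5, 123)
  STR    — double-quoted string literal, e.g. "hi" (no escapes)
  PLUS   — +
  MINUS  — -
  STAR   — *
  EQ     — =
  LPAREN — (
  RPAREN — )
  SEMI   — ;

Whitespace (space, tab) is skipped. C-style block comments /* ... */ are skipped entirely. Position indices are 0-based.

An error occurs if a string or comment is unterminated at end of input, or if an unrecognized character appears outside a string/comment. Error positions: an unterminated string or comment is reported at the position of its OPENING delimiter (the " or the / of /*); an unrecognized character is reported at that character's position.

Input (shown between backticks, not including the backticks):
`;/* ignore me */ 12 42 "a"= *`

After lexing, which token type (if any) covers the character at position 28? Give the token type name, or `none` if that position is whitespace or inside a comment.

Answer: STAR

Derivation:
pos=0: emit SEMI ';'
pos=1: enter COMMENT mode (saw '/*')
exit COMMENT mode (now at pos=16)
pos=17: emit NUM '12' (now at pos=19)
pos=20: emit NUM '42' (now at pos=22)
pos=23: enter STRING mode
pos=23: emit STR "a" (now at pos=26)
pos=26: emit EQ '='
pos=28: emit STAR '*'
DONE. 6 tokens: [SEMI, NUM, NUM, STR, EQ, STAR]
Position 28: char is '*' -> STAR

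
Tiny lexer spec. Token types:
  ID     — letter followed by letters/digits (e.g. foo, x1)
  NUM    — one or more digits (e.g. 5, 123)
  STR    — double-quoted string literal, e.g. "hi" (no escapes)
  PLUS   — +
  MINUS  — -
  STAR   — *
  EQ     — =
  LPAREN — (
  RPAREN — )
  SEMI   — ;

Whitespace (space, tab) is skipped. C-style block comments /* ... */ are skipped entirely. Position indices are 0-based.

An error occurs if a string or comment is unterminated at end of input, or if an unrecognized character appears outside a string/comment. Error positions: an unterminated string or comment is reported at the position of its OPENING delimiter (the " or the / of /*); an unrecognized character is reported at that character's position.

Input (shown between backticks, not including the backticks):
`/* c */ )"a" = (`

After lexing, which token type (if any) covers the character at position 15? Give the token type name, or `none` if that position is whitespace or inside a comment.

pos=0: enter COMMENT mode (saw '/*')
exit COMMENT mode (now at pos=7)
pos=8: emit RPAREN ')'
pos=9: enter STRING mode
pos=9: emit STR "a" (now at pos=12)
pos=13: emit EQ '='
pos=15: emit LPAREN '('
DONE. 4 tokens: [RPAREN, STR, EQ, LPAREN]
Position 15: char is '(' -> LPAREN

Answer: LPAREN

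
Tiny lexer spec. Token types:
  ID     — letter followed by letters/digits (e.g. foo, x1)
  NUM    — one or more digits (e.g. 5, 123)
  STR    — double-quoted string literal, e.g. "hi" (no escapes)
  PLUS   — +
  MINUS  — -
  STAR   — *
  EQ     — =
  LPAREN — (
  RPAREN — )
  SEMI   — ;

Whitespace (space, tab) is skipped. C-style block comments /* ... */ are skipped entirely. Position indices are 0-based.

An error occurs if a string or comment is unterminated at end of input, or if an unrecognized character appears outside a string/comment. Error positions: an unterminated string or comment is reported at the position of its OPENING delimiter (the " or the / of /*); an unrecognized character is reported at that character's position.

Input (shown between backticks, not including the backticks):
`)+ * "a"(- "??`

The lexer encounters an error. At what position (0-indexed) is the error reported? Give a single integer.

Answer: 11

Derivation:
pos=0: emit RPAREN ')'
pos=1: emit PLUS '+'
pos=3: emit STAR '*'
pos=5: enter STRING mode
pos=5: emit STR "a" (now at pos=8)
pos=8: emit LPAREN '('
pos=9: emit MINUS '-'
pos=11: enter STRING mode
pos=11: ERROR — unterminated string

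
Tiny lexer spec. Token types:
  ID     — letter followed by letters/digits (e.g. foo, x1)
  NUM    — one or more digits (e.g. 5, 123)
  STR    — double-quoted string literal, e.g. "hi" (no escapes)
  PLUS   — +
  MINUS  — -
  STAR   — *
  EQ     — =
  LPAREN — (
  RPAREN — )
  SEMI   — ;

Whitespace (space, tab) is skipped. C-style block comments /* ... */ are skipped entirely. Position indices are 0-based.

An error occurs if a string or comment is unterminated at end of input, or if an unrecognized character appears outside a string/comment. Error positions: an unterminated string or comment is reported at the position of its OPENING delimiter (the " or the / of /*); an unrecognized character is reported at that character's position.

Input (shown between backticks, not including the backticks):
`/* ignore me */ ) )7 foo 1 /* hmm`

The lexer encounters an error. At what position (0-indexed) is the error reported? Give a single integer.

Answer: 27

Derivation:
pos=0: enter COMMENT mode (saw '/*')
exit COMMENT mode (now at pos=15)
pos=16: emit RPAREN ')'
pos=18: emit RPAREN ')'
pos=19: emit NUM '7' (now at pos=20)
pos=21: emit ID 'foo' (now at pos=24)
pos=25: emit NUM '1' (now at pos=26)
pos=27: enter COMMENT mode (saw '/*')
pos=27: ERROR — unterminated comment (reached EOF)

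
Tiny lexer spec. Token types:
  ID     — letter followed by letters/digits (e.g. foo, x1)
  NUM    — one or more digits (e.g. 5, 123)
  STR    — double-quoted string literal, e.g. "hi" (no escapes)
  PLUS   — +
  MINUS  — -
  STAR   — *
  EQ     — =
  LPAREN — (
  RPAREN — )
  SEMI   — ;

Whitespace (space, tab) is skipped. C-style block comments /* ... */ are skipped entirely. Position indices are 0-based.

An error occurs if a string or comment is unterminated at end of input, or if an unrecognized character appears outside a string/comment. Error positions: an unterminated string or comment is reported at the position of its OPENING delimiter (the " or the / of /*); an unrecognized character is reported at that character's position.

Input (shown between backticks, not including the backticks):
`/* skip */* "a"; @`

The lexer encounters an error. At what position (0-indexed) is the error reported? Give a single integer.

Answer: 17

Derivation:
pos=0: enter COMMENT mode (saw '/*')
exit COMMENT mode (now at pos=10)
pos=10: emit STAR '*'
pos=12: enter STRING mode
pos=12: emit STR "a" (now at pos=15)
pos=15: emit SEMI ';'
pos=17: ERROR — unrecognized char '@'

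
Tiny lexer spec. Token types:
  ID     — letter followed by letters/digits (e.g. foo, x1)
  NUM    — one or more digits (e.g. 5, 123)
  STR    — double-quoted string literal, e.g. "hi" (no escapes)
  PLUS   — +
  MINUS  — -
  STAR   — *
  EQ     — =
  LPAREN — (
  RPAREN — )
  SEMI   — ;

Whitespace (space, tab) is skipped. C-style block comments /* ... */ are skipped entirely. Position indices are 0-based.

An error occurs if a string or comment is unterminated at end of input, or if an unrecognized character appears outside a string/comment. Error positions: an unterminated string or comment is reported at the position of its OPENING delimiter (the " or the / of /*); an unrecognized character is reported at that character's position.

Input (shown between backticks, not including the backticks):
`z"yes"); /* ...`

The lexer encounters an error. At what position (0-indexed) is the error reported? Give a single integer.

Answer: 9

Derivation:
pos=0: emit ID 'z' (now at pos=1)
pos=1: enter STRING mode
pos=1: emit STR "yes" (now at pos=6)
pos=6: emit RPAREN ')'
pos=7: emit SEMI ';'
pos=9: enter COMMENT mode (saw '/*')
pos=9: ERROR — unterminated comment (reached EOF)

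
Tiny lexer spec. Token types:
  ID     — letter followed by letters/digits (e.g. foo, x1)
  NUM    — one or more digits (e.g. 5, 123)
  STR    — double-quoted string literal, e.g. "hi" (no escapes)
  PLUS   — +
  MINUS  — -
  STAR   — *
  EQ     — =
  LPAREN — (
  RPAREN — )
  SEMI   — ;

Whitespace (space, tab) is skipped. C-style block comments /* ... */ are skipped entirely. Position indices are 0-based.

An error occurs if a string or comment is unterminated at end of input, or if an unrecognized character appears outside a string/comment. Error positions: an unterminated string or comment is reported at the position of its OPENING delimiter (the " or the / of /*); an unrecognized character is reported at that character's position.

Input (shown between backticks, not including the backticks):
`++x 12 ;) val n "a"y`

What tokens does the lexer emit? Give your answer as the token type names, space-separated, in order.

Answer: PLUS PLUS ID NUM SEMI RPAREN ID ID STR ID

Derivation:
pos=0: emit PLUS '+'
pos=1: emit PLUS '+'
pos=2: emit ID 'x' (now at pos=3)
pos=4: emit NUM '12' (now at pos=6)
pos=7: emit SEMI ';'
pos=8: emit RPAREN ')'
pos=10: emit ID 'val' (now at pos=13)
pos=14: emit ID 'n' (now at pos=15)
pos=16: enter STRING mode
pos=16: emit STR "a" (now at pos=19)
pos=19: emit ID 'y' (now at pos=20)
DONE. 10 tokens: [PLUS, PLUS, ID, NUM, SEMI, RPAREN, ID, ID, STR, ID]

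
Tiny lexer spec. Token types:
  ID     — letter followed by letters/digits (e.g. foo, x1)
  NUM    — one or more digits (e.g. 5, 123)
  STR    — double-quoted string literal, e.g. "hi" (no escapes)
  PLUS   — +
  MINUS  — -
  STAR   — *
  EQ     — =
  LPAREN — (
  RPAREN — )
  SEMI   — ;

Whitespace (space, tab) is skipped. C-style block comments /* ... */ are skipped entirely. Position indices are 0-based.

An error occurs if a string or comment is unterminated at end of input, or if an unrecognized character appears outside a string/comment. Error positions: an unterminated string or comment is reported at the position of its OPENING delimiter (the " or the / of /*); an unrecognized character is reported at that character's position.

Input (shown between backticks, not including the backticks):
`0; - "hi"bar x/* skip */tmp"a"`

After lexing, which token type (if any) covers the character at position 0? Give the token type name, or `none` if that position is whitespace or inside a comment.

pos=0: emit NUM '0' (now at pos=1)
pos=1: emit SEMI ';'
pos=3: emit MINUS '-'
pos=5: enter STRING mode
pos=5: emit STR "hi" (now at pos=9)
pos=9: emit ID 'bar' (now at pos=12)
pos=13: emit ID 'x' (now at pos=14)
pos=14: enter COMMENT mode (saw '/*')
exit COMMENT mode (now at pos=24)
pos=24: emit ID 'tmp' (now at pos=27)
pos=27: enter STRING mode
pos=27: emit STR "a" (now at pos=30)
DONE. 8 tokens: [NUM, SEMI, MINUS, STR, ID, ID, ID, STR]
Position 0: char is '0' -> NUM

Answer: NUM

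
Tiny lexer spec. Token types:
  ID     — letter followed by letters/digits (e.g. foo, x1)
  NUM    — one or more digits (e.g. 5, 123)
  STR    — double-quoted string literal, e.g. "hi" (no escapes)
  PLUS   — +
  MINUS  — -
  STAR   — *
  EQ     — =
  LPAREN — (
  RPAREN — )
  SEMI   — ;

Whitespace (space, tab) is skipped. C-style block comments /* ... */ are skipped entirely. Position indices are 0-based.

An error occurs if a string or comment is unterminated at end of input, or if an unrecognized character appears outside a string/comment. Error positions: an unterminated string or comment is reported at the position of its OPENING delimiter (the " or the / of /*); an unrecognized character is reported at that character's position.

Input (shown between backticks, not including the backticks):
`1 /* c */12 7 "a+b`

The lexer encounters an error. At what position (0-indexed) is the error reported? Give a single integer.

pos=0: emit NUM '1' (now at pos=1)
pos=2: enter COMMENT mode (saw '/*')
exit COMMENT mode (now at pos=9)
pos=9: emit NUM '12' (now at pos=11)
pos=12: emit NUM '7' (now at pos=13)
pos=14: enter STRING mode
pos=14: ERROR — unterminated string

Answer: 14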